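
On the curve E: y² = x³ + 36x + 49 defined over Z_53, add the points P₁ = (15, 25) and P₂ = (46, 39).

(20, 36)

(15, 25) + (46, 39). λ = (39 - 25)/(46 - 15) ≡ 14/31 mod 53. 31⁻¹ ≡ 12 (mod 53) since 31·12 = 372 ≡ 1, so λ ≡ 9.
  x = λ² - 15 - 46 = 81 - 61 ≡ 20; y = λ·(15 - 20) - 25 ≡ 36. → (20, 36)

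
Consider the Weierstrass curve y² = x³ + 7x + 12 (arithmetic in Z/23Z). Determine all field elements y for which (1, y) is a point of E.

x³ + 7x + 12 = 20 ≡ 20 (mod 23).
20 is a non-residue mod 23; no y exists.

none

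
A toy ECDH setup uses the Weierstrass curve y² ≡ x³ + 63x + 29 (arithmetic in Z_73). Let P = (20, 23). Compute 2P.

(60, 15)

tangent at (20, 23): λ = (3·20² + 63)/(2·23) ≡ 22/46. 46⁻¹ ≡ 27 (mod 73), so λ ≡ 22·27 ≡ 10.
  x = λ² - 20 - 20 = 100 - 40 ≡ 60; y = λ·(20 - 60) - 23 ≡ 15. → (60, 15)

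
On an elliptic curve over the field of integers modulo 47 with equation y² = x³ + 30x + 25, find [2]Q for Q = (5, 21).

tangent at (5, 21): λ = (3·5² + 30)/(2·21) ≡ 11/42. 42⁻¹ ≡ 28 (mod 47) since 42·28 = 1176 ≡ 1, so λ ≡ 11·28 ≡ 26.
  x = λ² - 5 - 5 = 676 - 10 ≡ 8; y = λ·(5 - 8) - 21 ≡ 42. → (8, 42)

(8, 42)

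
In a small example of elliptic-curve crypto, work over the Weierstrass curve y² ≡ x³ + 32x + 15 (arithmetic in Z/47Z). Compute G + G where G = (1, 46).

(34, 38)

tangent at (1, 46): λ = (3·1² + 32)/(2·46) ≡ 35/45. 45⁻¹ ≡ 23 (mod 47) since 45·23 = 1035 ≡ 1, so λ ≡ 35·23 ≡ 6.
  x = λ² - 1 - 1 = 36 - 2 ≡ 34; y = λ·(1 - 34) - 46 ≡ 38. → (34, 38)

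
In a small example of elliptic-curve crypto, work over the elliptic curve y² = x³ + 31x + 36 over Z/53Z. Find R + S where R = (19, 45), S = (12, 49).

(19, 45) + (12, 49). λ = (49 - 45)/(12 - 19) ≡ 4/46 mod 53. 46⁻¹ ≡ 15 (mod 53) since 46·15 = 690 ≡ 1, so λ ≡ 7.
  x = λ² - 19 - 12 = 49 - 31 ≡ 18; y = λ·(19 - 18) - 45 ≡ 15. → (18, 15)

(18, 15)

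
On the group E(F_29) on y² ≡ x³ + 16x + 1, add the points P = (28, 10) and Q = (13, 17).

(10, 28)

(28, 10) + (13, 17). λ = (17 - 10)/(13 - 28) ≡ 7/14 mod 29. 14⁻¹ ≡ 27 (mod 29) since 14·27 = 378 ≡ 1, so λ ≡ 15.
  x = λ² - 28 - 13 = 225 - 41 ≡ 10; y = λ·(28 - 10) - 10 ≡ 28. → (10, 28)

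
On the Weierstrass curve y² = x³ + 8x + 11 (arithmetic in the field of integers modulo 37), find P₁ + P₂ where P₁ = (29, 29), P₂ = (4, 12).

(15, 19)

(29, 29) + (4, 12). λ = (12 - 29)/(4 - 29) ≡ 20/12 mod 37. 12⁻¹ ≡ 34 (mod 37) since 12·34 = 408 ≡ 1, so λ ≡ 14.
  x = λ² - 29 - 4 = 196 - 33 ≡ 15; y = λ·(29 - 15) - 29 ≡ 19. → (15, 19)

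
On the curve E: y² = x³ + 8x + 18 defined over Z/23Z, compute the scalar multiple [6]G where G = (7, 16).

Repeated addition: build up to 6G.
2G: tangent at (7, 16): λ = (3·7² + 8)/(2·16) ≡ 17/9. 9⁻¹ ≡ 18 (mod 23), so λ ≡ 17·18 ≡ 7.
  x = λ² - 7 - 7 = 49 - 14 ≡ 12; y = λ·(7 - 12) - 16 ≡ 18. → (12, 18)
3G: (12, 18) + (7, 16). λ = (16 - 18)/(7 - 12) ≡ 21/18 mod 23. 18⁻¹ ≡ 9 (mod 23) since 18·9 = 162 ≡ 1, so λ ≡ 5.
  x = λ² - 12 - 7 = 25 - 19 ≡ 6; y = λ·(12 - 6) - 18 ≡ 12. → (6, 12)
4G: (6, 12) + (7, 16). λ = (16 - 12)/(7 - 6) ≡ 4/1 mod 23. 1⁻¹ ≡ 1 (mod 23), so λ ≡ 4.
  x = λ² - 6 - 7 = 16 - 13 ≡ 3; y = λ·(6 - 3) - 12 ≡ 0. → (3, 0)
5G: (3, 0) + (7, 16). λ = (16 - 0)/(7 - 3) ≡ 16/4 mod 23. 4⁻¹ ≡ 6 (mod 23), so λ ≡ 4.
  x = λ² - 3 - 7 = 16 - 10 ≡ 6; y = λ·(3 - 6) - 0 ≡ 11. → (6, 11)
6G: (6, 11) + (7, 16). λ = (16 - 11)/(7 - 6) ≡ 5/1 mod 23. 1⁻¹ ≡ 1 (mod 23), so λ ≡ 5.
  x = λ² - 6 - 7 = 25 - 13 ≡ 12; y = λ·(6 - 12) - 11 ≡ 5. → (12, 5)

(12, 5)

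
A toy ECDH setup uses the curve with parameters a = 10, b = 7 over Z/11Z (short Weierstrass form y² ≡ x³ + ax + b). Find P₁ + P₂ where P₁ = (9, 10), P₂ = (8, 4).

(9, 10) + (8, 4). λ = (4 - 10)/(8 - 9) ≡ 5/10 mod 11. 10⁻¹ ≡ 10 (mod 11) since 10·10 = 100 ≡ 1, so λ ≡ 6.
  x = λ² - 9 - 8 = 36 - 17 ≡ 8; y = λ·(9 - 8) - 10 ≡ 7. → (8, 7)

(8, 7)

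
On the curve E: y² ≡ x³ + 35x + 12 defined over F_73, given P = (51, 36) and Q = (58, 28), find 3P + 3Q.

(18, 59)

First 3P:
Repeated addition: build up to 3P.
2P: tangent at (51, 36): λ = (3·51² + 35)/(2·36) ≡ 27/72. 72⁻¹ ≡ 72 (mod 73), so λ ≡ 27·72 ≡ 46.
  x = λ² - 51 - 51 = 2116 - 102 ≡ 43; y = λ·(51 - 43) - 36 ≡ 40. → (43, 40)
3P: (43, 40) + (51, 36). λ = (36 - 40)/(51 - 43) ≡ 69/8 mod 73. 8⁻¹ ≡ 64 (mod 73), so λ ≡ 36.
  x = λ² - 43 - 51 = 1296 - 94 ≡ 34; y = λ·(43 - 34) - 40 ≡ 65. → (34, 65)
3P = (34, 65).
Next 3Q:
Repeated addition: build up to 3Q.
2Q: tangent at (58, 28): λ = (3·58² + 35)/(2·28) ≡ 53/56. 56⁻¹ ≡ 30 (mod 73), so λ ≡ 53·30 ≡ 57.
  x = λ² - 58 - 58 = 3249 - 116 ≡ 67; y = λ·(58 - 67) - 28 ≡ 43. → (67, 43)
3Q: (67, 43) + (58, 28). λ = (28 - 43)/(58 - 67) ≡ 58/64 mod 73. 64⁻¹ ≡ 8 (mod 73) since 64·8 = 512 ≡ 1, so λ ≡ 26.
  x = λ² - 67 - 58 = 676 - 125 ≡ 40; y = λ·(67 - 40) - 43 ≡ 2. → (40, 2)
3Q = (40, 2).
Finally 3P + 3Q:
(34, 65) + (40, 2). λ = (2 - 65)/(40 - 34) ≡ 10/6 mod 73. 6⁻¹ ≡ 61 (mod 73), so λ ≡ 26.
  x = λ² - 34 - 40 = 676 - 74 ≡ 18; y = λ·(34 - 18) - 65 ≡ 59. → (18, 59)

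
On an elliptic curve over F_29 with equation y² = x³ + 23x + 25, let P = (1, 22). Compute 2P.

tangent at (1, 22): λ = (3·1² + 23)/(2·22) ≡ 26/15. 15⁻¹ ≡ 2 (mod 29) since 15·2 = 30 ≡ 1, so λ ≡ 26·2 ≡ 23.
  x = λ² - 1 - 1 = 529 - 2 ≡ 5; y = λ·(1 - 5) - 22 ≡ 2. → (5, 2)

(5, 2)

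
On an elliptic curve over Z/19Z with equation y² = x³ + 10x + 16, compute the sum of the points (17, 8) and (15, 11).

(13, 5)

(17, 8) + (15, 11). λ = (11 - 8)/(15 - 17) ≡ 3/17 mod 19. 17⁻¹ ≡ 9 (mod 19), so λ ≡ 8.
  x = λ² - 17 - 15 = 64 - 32 ≡ 13; y = λ·(17 - 13) - 8 ≡ 5. → (13, 5)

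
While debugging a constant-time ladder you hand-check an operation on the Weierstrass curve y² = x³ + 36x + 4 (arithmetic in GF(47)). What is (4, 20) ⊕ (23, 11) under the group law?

(24, 34)

(4, 20) + (23, 11). λ = (11 - 20)/(23 - 4) ≡ 38/19 mod 47. 19⁻¹ ≡ 5 (mod 47) since 19·5 = 95 ≡ 1, so λ ≡ 2.
  x = λ² - 4 - 23 = 4 - 27 ≡ 24; y = λ·(4 - 24) - 20 ≡ 34. → (24, 34)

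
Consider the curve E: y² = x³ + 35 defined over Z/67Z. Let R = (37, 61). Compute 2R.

tangent at (37, 61): λ = (3·37² + 0)/(2·61) ≡ 20/55. 55⁻¹ ≡ 39 (mod 67) since 55·39 = 2145 ≡ 1, so λ ≡ 20·39 ≡ 43.
  x = λ² - 37 - 37 = 1849 - 74 ≡ 33; y = λ·(37 - 33) - 61 ≡ 44. → (33, 44)

(33, 44)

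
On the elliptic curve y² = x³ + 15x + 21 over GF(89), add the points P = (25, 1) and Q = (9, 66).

(25, 1) + (9, 66). λ = (66 - 1)/(9 - 25) ≡ 65/73 mod 89. 73⁻¹ ≡ 50 (mod 89), so λ ≡ 46.
  x = λ² - 25 - 9 = 2116 - 34 ≡ 35; y = λ·(25 - 35) - 1 ≡ 73. → (35, 73)

(35, 73)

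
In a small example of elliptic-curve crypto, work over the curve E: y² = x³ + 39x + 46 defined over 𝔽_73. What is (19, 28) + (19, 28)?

(11, 28)

tangent at (19, 28): λ = (3·19² + 39)/(2·28) ≡ 27/56. 56⁻¹ ≡ 30 (mod 73), so λ ≡ 27·30 ≡ 7.
  x = λ² - 19 - 19 = 49 - 38 ≡ 11; y = λ·(19 - 11) - 28 ≡ 28. → (11, 28)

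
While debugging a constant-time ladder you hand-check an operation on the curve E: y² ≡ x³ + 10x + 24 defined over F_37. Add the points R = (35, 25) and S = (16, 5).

(32, 21)

(35, 25) + (16, 5). λ = (5 - 25)/(16 - 35) ≡ 17/18 mod 37. 18⁻¹ ≡ 35 (mod 37), so λ ≡ 3.
  x = λ² - 35 - 16 = 9 - 51 ≡ 32; y = λ·(35 - 32) - 25 ≡ 21. → (32, 21)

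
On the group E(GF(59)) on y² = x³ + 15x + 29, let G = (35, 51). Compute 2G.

tangent at (35, 51): λ = (3·35² + 15)/(2·51) ≡ 32/43. 43⁻¹ ≡ 11 (mod 59), so λ ≡ 32·11 ≡ 57.
  x = λ² - 35 - 35 = 3249 - 70 ≡ 52; y = λ·(35 - 52) - 51 ≡ 42. → (52, 42)

(52, 42)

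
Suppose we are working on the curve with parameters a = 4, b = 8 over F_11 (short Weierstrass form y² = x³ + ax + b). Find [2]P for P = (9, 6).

tangent at (9, 6): λ = (3·9² + 4)/(2·6) ≡ 5/1. 1⁻¹ ≡ 1 (mod 11), so λ ≡ 5·1 ≡ 5.
  x = λ² - 9 - 9 = 25 - 18 ≡ 7; y = λ·(9 - 7) - 6 ≡ 4. → (7, 4)

(7, 4)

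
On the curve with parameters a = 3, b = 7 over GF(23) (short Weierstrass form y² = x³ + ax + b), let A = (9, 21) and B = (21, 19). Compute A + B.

(9, 21) + (21, 19). λ = (19 - 21)/(21 - 9) ≡ 21/12 mod 23. 12⁻¹ ≡ 2 (mod 23) since 12·2 = 24 ≡ 1, so λ ≡ 19.
  x = λ² - 9 - 21 = 361 - 30 ≡ 9; y = λ·(9 - 9) - 21 ≡ 2. → (9, 2)

(9, 2)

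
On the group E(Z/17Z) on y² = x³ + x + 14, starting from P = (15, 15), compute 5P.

Repeated addition: build up to 5P.
2P: tangent at (15, 15): λ = (3·15² + 1)/(2·15) ≡ 13/13. 13⁻¹ ≡ 4 (mod 17), so λ ≡ 13·4 ≡ 1.
  x = λ² - 15 - 15 = 1 - 30 ≡ 5; y = λ·(15 - 5) - 15 ≡ 12. → (5, 12)
3P: (5, 12) + (15, 15). λ = (15 - 12)/(15 - 5) ≡ 3/10 mod 17. 10⁻¹ ≡ 12 (mod 17) since 10·12 = 120 ≡ 1, so λ ≡ 2.
  x = λ² - 5 - 15 = 4 - 20 ≡ 1; y = λ·(5 - 1) - 12 ≡ 13. → (1, 13)
4P: (1, 13) + (15, 15). λ = (15 - 13)/(15 - 1) ≡ 2/14 mod 17. 14⁻¹ ≡ 11 (mod 17) since 14·11 = 154 ≡ 1, so λ ≡ 5.
  x = λ² - 1 - 15 = 25 - 16 ≡ 9; y = λ·(1 - 9) - 13 ≡ 15. → (9, 15)
5P: (9, 15) + (15, 15). λ = (15 - 15)/(15 - 9) ≡ 0/6 mod 17. 6⁻¹ ≡ 3 (mod 17) since 6·3 = 18 ≡ 1, so λ ≡ 0.
  x = λ² - 9 - 15 = 0 - 24 ≡ 10; y = λ·(9 - 10) - 15 ≡ 2. → (10, 2)

(10, 2)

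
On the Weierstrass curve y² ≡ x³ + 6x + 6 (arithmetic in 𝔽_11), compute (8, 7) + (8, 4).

The two points share x = 8 and their y-coordinates satisfy 7 + 4 ≡ 0 (mod 11), so they are inverses. Their sum is 𝒪.

O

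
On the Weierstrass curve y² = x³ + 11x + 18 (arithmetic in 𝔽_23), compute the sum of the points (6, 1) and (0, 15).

(2, 5)

(6, 1) + (0, 15). λ = (15 - 1)/(0 - 6) ≡ 14/17 mod 23. 17⁻¹ ≡ 19 (mod 23), so λ ≡ 13.
  x = λ² - 6 - 0 = 169 - 6 ≡ 2; y = λ·(6 - 2) - 1 ≡ 5. → (2, 5)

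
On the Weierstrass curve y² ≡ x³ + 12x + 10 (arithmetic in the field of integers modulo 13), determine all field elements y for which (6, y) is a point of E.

x³ + 12x + 10 = 298 ≡ 12 (mod 13).
Square roots of 12 mod 13: 5 and 8 (since 5² = 25 ≡ 12).

5, 8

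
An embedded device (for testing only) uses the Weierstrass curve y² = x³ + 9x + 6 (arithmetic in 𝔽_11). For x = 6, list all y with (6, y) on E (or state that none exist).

1, 10

x³ + 9x + 6 = 276 ≡ 1 (mod 11).
Square roots of 1 mod 11: 1 and 10 (since 1² = 1 ≡ 1).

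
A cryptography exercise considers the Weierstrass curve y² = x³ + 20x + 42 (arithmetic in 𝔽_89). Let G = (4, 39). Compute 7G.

Repeated addition: build up to 7G.
2G: tangent at (4, 39): λ = (3·4² + 20)/(2·39) ≡ 68/78. 78⁻¹ ≡ 8 (mod 89) since 78·8 = 624 ≡ 1, so λ ≡ 68·8 ≡ 10.
  x = λ² - 4 - 4 = 100 - 8 ≡ 3; y = λ·(4 - 3) - 39 ≡ 60. → (3, 60)
3G: (3, 60) + (4, 39). λ = (39 - 60)/(4 - 3) ≡ 68/1 mod 89. 1⁻¹ ≡ 1 (mod 89), so λ ≡ 68.
  x = λ² - 3 - 4 = 4624 - 7 ≡ 78; y = λ·(3 - 78) - 60 ≡ 2. → (78, 2)
4G: (78, 2) + (4, 39). λ = (39 - 2)/(4 - 78) ≡ 37/15 mod 89. 15⁻¹ ≡ 6 (mod 89), so λ ≡ 44.
  x = λ² - 78 - 4 = 1936 - 82 ≡ 74; y = λ·(78 - 74) - 2 ≡ 85. → (74, 85)
5G: (74, 85) + (4, 39). λ = (39 - 85)/(4 - 74) ≡ 43/19 mod 89. 19⁻¹ ≡ 75 (mod 89) since 19·75 = 1425 ≡ 1, so λ ≡ 21.
  x = λ² - 74 - 4 = 441 - 78 ≡ 7; y = λ·(74 - 7) - 85 ≡ 76. → (7, 76)
6G: (7, 76) + (4, 39). λ = (39 - 76)/(4 - 7) ≡ 52/86 mod 89. 86⁻¹ ≡ 59 (mod 89), so λ ≡ 42.
  x = λ² - 7 - 4 = 1764 - 11 ≡ 62; y = λ·(7 - 62) - 76 ≡ 17. → (62, 17)
7G: (62, 17) + (4, 39). λ = (39 - 17)/(4 - 62) ≡ 22/31 mod 89. 31⁻¹ ≡ 23 (mod 89) since 31·23 = 713 ≡ 1, so λ ≡ 61.
  x = λ² - 62 - 4 = 3721 - 66 ≡ 6; y = λ·(62 - 6) - 17 ≡ 17. → (6, 17)

(6, 17)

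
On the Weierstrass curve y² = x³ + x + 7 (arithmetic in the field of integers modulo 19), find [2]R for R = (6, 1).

tangent at (6, 1): λ = (3·6² + 1)/(2·1) ≡ 14/2. 2⁻¹ ≡ 10 (mod 19), so λ ≡ 14·10 ≡ 7.
  x = λ² - 6 - 6 = 49 - 12 ≡ 18; y = λ·(6 - 18) - 1 ≡ 10. → (18, 10)

(18, 10)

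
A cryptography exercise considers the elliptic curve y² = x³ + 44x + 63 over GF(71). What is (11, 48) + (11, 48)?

(8, 69)

tangent at (11, 48): λ = (3·11² + 44)/(2·48) ≡ 52/25. 25⁻¹ ≡ 54 (mod 71), so λ ≡ 52·54 ≡ 39.
  x = λ² - 11 - 11 = 1521 - 22 ≡ 8; y = λ·(11 - 8) - 48 ≡ 69. → (8, 69)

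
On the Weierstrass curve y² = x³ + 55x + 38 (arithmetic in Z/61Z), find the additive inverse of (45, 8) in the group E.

-(45, 8) = (45, -8 mod 61) = (45, 53).

(45, 53)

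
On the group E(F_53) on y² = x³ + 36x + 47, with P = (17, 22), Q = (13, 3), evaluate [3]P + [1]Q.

(30, 39)

First 3P:
Repeated addition: build up to 3P.
2P: tangent at (17, 22): λ = (3·17² + 36)/(2·22) ≡ 2/44. 44⁻¹ ≡ 47 (mod 53) since 44·47 = 2068 ≡ 1, so λ ≡ 2·47 ≡ 41.
  x = λ² - 17 - 17 = 1681 - 34 ≡ 4; y = λ·(17 - 4) - 22 ≡ 34. → (4, 34)
3P: (4, 34) + (17, 22). λ = (22 - 34)/(17 - 4) ≡ 41/13 mod 53. 13⁻¹ ≡ 49 (mod 53), so λ ≡ 48.
  x = λ² - 4 - 17 = 2304 - 21 ≡ 4; y = λ·(4 - 4) - 34 ≡ 19. → (4, 19)
3P = (4, 19).
Finally 3P + Q:
(4, 19) + (13, 3). λ = (3 - 19)/(13 - 4) ≡ 37/9 mod 53. 9⁻¹ ≡ 6 (mod 53) since 9·6 = 54 ≡ 1, so λ ≡ 10.
  x = λ² - 4 - 13 = 100 - 17 ≡ 30; y = λ·(4 - 30) - 19 ≡ 39. → (30, 39)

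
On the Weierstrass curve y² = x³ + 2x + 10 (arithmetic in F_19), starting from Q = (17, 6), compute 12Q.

(9, 15)

Double-and-add on 12 = (1100)₂. Start with Q = (17, 6) for the leading 1-bit.
double: tangent at (17, 6): λ = (3·17² + 2)/(2·6) ≡ 14/12. 12⁻¹ ≡ 8 (mod 19) since 12·8 = 96 ≡ 1, so λ ≡ 14·8 ≡ 17.
  x = λ² - 17 - 17 = 289 - 34 ≡ 8; y = λ·(17 - 8) - 6 ≡ 14. → (8, 14)
add Q: (8, 14) + (17, 6). λ = (6 - 14)/(17 - 8) ≡ 11/9 mod 19. 9⁻¹ ≡ 17 (mod 19), so λ ≡ 16.
  x = λ² - 8 - 17 = 256 - 25 ≡ 3; y = λ·(8 - 3) - 14 ≡ 9. → (3, 9)
double: tangent at (3, 9): λ = (3·3² + 2)/(2·9) ≡ 10/18. 18⁻¹ ≡ 18 (mod 19), so λ ≡ 10·18 ≡ 9.
  x = λ² - 3 - 3 = 81 - 6 ≡ 18; y = λ·(3 - 18) - 9 ≡ 8. → (18, 8)
double: tangent at (18, 8): λ = (3·18² + 2)/(2·8) ≡ 5/16. 16⁻¹ ≡ 6 (mod 19), so λ ≡ 5·6 ≡ 11.
  x = λ² - 18 - 18 = 121 - 36 ≡ 9; y = λ·(18 - 9) - 8 ≡ 15. → (9, 15)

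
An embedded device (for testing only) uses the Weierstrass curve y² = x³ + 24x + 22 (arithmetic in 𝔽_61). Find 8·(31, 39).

(48, 21)

Write P = (31, 39).
Double-and-add on 8 = (1000)₂. Start with P = (31, 39) for the leading 1-bit.
double: tangent at (31, 39): λ = (3·31² + 24)/(2·39) ≡ 40/17. 17⁻¹ ≡ 18 (mod 61) since 17·18 = 306 ≡ 1, so λ ≡ 40·18 ≡ 49.
  x = λ² - 31 - 31 = 2401 - 62 ≡ 21; y = λ·(31 - 21) - 39 ≡ 24. → (21, 24)
double: tangent at (21, 24): λ = (3·21² + 24)/(2·24) ≡ 5/48. 48⁻¹ ≡ 14 (mod 61) since 48·14 = 672 ≡ 1, so λ ≡ 5·14 ≡ 9.
  x = λ² - 21 - 21 = 81 - 42 ≡ 39; y = λ·(21 - 39) - 24 ≡ 58. → (39, 58)
double: tangent at (39, 58): λ = (3·39² + 24)/(2·58) ≡ 12/55. 55⁻¹ ≡ 10 (mod 61), so λ ≡ 12·10 ≡ 59.
  x = λ² - 39 - 39 = 3481 - 78 ≡ 48; y = λ·(39 - 48) - 58 ≡ 21. → (48, 21)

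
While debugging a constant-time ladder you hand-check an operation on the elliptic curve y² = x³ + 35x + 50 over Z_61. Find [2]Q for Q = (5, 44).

(3, 50)

tangent at (5, 44): λ = (3·5² + 35)/(2·44) ≡ 49/27. 27⁻¹ ≡ 52 (mod 61), so λ ≡ 49·52 ≡ 47.
  x = λ² - 5 - 5 = 2209 - 10 ≡ 3; y = λ·(5 - 3) - 44 ≡ 50. → (3, 50)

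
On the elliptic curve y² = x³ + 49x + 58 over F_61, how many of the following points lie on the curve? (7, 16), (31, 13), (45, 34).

(7, 16): 16² ≡ 12, rhs ≡ 12 → on.
(31, 13): 13² ≡ 47, rhs ≡ 14 → off.
(45, 34): 34² ≡ 58, rhs ≡ 58 → on.

2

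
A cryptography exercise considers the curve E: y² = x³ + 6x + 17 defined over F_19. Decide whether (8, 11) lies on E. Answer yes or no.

yes

y² = 11² ≡ 7; x³ + 6x + 17 = 577 ≡ 7 (mod 19). 7 = 7.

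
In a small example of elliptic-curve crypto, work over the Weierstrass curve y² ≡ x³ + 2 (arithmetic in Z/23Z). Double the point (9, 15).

(0, 5)

tangent at (9, 15): λ = (3·9² + 0)/(2·15) ≡ 13/7. 7⁻¹ ≡ 10 (mod 23), so λ ≡ 13·10 ≡ 15.
  x = λ² - 9 - 9 = 225 - 18 ≡ 0; y = λ·(9 - 0) - 15 ≡ 5. → (0, 5)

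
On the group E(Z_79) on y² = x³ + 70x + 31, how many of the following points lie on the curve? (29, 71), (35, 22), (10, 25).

3

(29, 71): 71² ≡ 64, rhs ≡ 64 → on.
(35, 22): 22² ≡ 10, rhs ≡ 10 → on.
(10, 25): 25² ≡ 72, rhs ≡ 72 → on.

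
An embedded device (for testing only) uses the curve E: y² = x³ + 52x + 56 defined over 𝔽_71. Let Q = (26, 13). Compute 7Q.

(25, 56)

Repeated addition: build up to 7Q.
2Q: tangent at (26, 13): λ = (3·26² + 52)/(2·13) ≡ 21/26. 26⁻¹ ≡ 41 (mod 71) since 26·41 = 1066 ≡ 1, so λ ≡ 21·41 ≡ 9.
  x = λ² - 26 - 26 = 81 - 52 ≡ 29; y = λ·(26 - 29) - 13 ≡ 31. → (29, 31)
3Q: (29, 31) + (26, 13). λ = (13 - 31)/(26 - 29) ≡ 53/68 mod 71. 68⁻¹ ≡ 47 (mod 71) since 68·47 = 3196 ≡ 1, so λ ≡ 6.
  x = λ² - 29 - 26 = 36 - 55 ≡ 52; y = λ·(29 - 52) - 31 ≡ 44. → (52, 44)
4Q: (52, 44) + (26, 13). λ = (13 - 44)/(26 - 52) ≡ 40/45 mod 71. 45⁻¹ ≡ 30 (mod 71), so λ ≡ 64.
  x = λ² - 52 - 26 = 4096 - 78 ≡ 42; y = λ·(52 - 42) - 44 ≡ 28. → (42, 28)
5Q: (42, 28) + (26, 13). λ = (13 - 28)/(26 - 42) ≡ 56/55 mod 71. 55⁻¹ ≡ 31 (mod 71) since 55·31 = 1705 ≡ 1, so λ ≡ 32.
  x = λ² - 42 - 26 = 1024 - 68 ≡ 33; y = λ·(42 - 33) - 28 ≡ 47. → (33, 47)
6Q: (33, 47) + (26, 13). λ = (13 - 47)/(26 - 33) ≡ 37/64 mod 71. 64⁻¹ ≡ 10 (mod 71) since 64·10 = 640 ≡ 1, so λ ≡ 15.
  x = λ² - 33 - 26 = 225 - 59 ≡ 24; y = λ·(33 - 24) - 47 ≡ 17. → (24, 17)
7Q: (24, 17) + (26, 13). λ = (13 - 17)/(26 - 24) ≡ 67/2 mod 71. 2⁻¹ ≡ 36 (mod 71), so λ ≡ 69.
  x = λ² - 24 - 26 = 4761 - 50 ≡ 25; y = λ·(24 - 25) - 17 ≡ 56. → (25, 56)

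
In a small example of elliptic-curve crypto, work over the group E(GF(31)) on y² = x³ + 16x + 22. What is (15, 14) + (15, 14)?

tangent at (15, 14): λ = (3·15² + 16)/(2·14) ≡ 9/28. 28⁻¹ ≡ 10 (mod 31), so λ ≡ 9·10 ≡ 28.
  x = λ² - 15 - 15 = 784 - 30 ≡ 10; y = λ·(15 - 10) - 14 ≡ 2. → (10, 2)

(10, 2)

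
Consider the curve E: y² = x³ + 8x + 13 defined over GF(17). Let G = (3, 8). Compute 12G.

Repeated addition: build up to 12G.
2G: tangent at (3, 8): λ = (3·3² + 8)/(2·8) ≡ 1/16. 16⁻¹ ≡ 16 (mod 17) since 16·16 = 256 ≡ 1, so λ ≡ 1·16 ≡ 16.
  x = λ² - 3 - 3 = 256 - 6 ≡ 12; y = λ·(3 - 12) - 8 ≡ 1. → (12, 1)
3G: (12, 1) + (3, 8). λ = (8 - 1)/(3 - 12) ≡ 7/8 mod 17. 8⁻¹ ≡ 15 (mod 17), so λ ≡ 3.
  x = λ² - 12 - 3 = 9 - 15 ≡ 11; y = λ·(12 - 11) - 1 ≡ 2. → (11, 2)
4G: (11, 2) + (3, 8). λ = (8 - 2)/(3 - 11) ≡ 6/9 mod 17. 9⁻¹ ≡ 2 (mod 17) since 9·2 = 18 ≡ 1, so λ ≡ 12.
  x = λ² - 11 - 3 = 144 - 14 ≡ 11; y = λ·(11 - 11) - 2 ≡ 15. → (11, 15)
5G: (11, 15) + (3, 8). λ = (8 - 15)/(3 - 11) ≡ 10/9 mod 17. 9⁻¹ ≡ 2 (mod 17) since 9·2 = 18 ≡ 1, so λ ≡ 3.
  x = λ² - 11 - 3 = 9 - 14 ≡ 12; y = λ·(11 - 12) - 15 ≡ 16. → (12, 16)
6G: (12, 16) + (3, 8). λ = (8 - 16)/(3 - 12) ≡ 9/8 mod 17. 8⁻¹ ≡ 15 (mod 17), so λ ≡ 16.
  x = λ² - 12 - 3 = 256 - 15 ≡ 3; y = λ·(12 - 3) - 16 ≡ 9. → (3, 9)
7G: (3, 9) + (3, 8): same x and y₁ ≡ -y₂, so the sum is ∞.
8G: ∞ + (3, 8) = (3, 8) (identity).
9G: tangent at (3, 8): λ = (3·3² + 8)/(2·8) ≡ 1/16. 16⁻¹ ≡ 16 (mod 17) since 16·16 = 256 ≡ 1, so λ ≡ 1·16 ≡ 16.
  x = λ² - 3 - 3 = 256 - 6 ≡ 12; y = λ·(3 - 12) - 8 ≡ 1. → (12, 1)
10G: (12, 1) + (3, 8). λ = (8 - 1)/(3 - 12) ≡ 7/8 mod 17. 8⁻¹ ≡ 15 (mod 17), so λ ≡ 3.
  x = λ² - 12 - 3 = 9 - 15 ≡ 11; y = λ·(12 - 11) - 1 ≡ 2. → (11, 2)
11G: (11, 2) + (3, 8). λ = (8 - 2)/(3 - 11) ≡ 6/9 mod 17. 9⁻¹ ≡ 2 (mod 17), so λ ≡ 12.
  x = λ² - 11 - 3 = 144 - 14 ≡ 11; y = λ·(11 - 11) - 2 ≡ 15. → (11, 15)
12G: (11, 15) + (3, 8). λ = (8 - 15)/(3 - 11) ≡ 10/9 mod 17. 9⁻¹ ≡ 2 (mod 17), so λ ≡ 3.
  x = λ² - 11 - 3 = 9 - 14 ≡ 12; y = λ·(11 - 12) - 15 ≡ 16. → (12, 16)

(12, 16)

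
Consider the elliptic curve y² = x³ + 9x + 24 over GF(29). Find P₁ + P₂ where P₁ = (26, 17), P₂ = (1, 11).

(26, 17) + (1, 11). λ = (11 - 17)/(1 - 26) ≡ 23/4 mod 29. 4⁻¹ ≡ 22 (mod 29), so λ ≡ 13.
  x = λ² - 26 - 1 = 169 - 27 ≡ 26; y = λ·(26 - 26) - 17 ≡ 12. → (26, 12)

(26, 12)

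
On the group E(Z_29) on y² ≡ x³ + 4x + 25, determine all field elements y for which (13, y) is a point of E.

x³ + 4x + 25 = 2274 ≡ 12 (mod 29).
12 is a non-residue mod 29; no y exists.

none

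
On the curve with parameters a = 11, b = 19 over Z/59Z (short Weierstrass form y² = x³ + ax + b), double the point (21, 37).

(44, 14)

tangent at (21, 37): λ = (3·21² + 11)/(2·37) ≡ 36/15. 15⁻¹ ≡ 4 (mod 59), so λ ≡ 36·4 ≡ 26.
  x = λ² - 21 - 21 = 676 - 42 ≡ 44; y = λ·(21 - 44) - 37 ≡ 14. → (44, 14)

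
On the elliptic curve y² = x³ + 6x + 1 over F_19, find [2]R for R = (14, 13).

(14, 6)

tangent at (14, 13): λ = (3·14² + 6)/(2·13) ≡ 5/7. 7⁻¹ ≡ 11 (mod 19), so λ ≡ 5·11 ≡ 17.
  x = λ² - 14 - 14 = 289 - 28 ≡ 14; y = λ·(14 - 14) - 13 ≡ 6. → (14, 6)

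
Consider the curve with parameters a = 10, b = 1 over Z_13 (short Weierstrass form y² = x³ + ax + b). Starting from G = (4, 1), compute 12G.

Double-and-add on 12 = (1100)₂. Start with G = (4, 1) for the leading 1-bit.
double: tangent at (4, 1): λ = (3·4² + 10)/(2·1) ≡ 6/2. 2⁻¹ ≡ 7 (mod 13), so λ ≡ 6·7 ≡ 3.
  x = λ² - 4 - 4 = 9 - 8 ≡ 1; y = λ·(4 - 1) - 1 ≡ 8. → (1, 8)
add G: (1, 8) + (4, 1). λ = (1 - 8)/(4 - 1) ≡ 6/3 mod 13. 3⁻¹ ≡ 9 (mod 13) since 3·9 = 27 ≡ 1, so λ ≡ 2.
  x = λ² - 1 - 4 = 4 - 5 ≡ 12; y = λ·(1 - 12) - 8 ≡ 9. → (12, 9)
double: tangent at (12, 9): λ = (3·12² + 10)/(2·9) ≡ 0/5. 5⁻¹ ≡ 8 (mod 13), so λ ≡ 0·8 ≡ 0.
  x = λ² - 12 - 12 = 0 - 24 ≡ 2; y = λ·(12 - 2) - 9 ≡ 4. → (2, 4)
double: tangent at (2, 4): λ = (3·2² + 10)/(2·4) ≡ 9/8. 8⁻¹ ≡ 5 (mod 13), so λ ≡ 9·5 ≡ 6.
  x = λ² - 2 - 2 = 36 - 4 ≡ 6; y = λ·(2 - 6) - 4 ≡ 11. → (6, 11)

(6, 11)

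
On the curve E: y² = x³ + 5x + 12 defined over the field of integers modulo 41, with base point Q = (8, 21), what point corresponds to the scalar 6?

(12, 18)

Double-and-add on 6 = (110)₂. Start with Q = (8, 21) for the leading 1-bit.
double: tangent at (8, 21): λ = (3·8² + 5)/(2·21) ≡ 33/1. 1⁻¹ ≡ 1 (mod 41) since 1·1 = 1 ≡ 1, so λ ≡ 33·1 ≡ 33.
  x = λ² - 8 - 8 = 1089 - 16 ≡ 7; y = λ·(8 - 7) - 21 ≡ 12. → (7, 12)
add Q: (7, 12) + (8, 21). λ = (21 - 12)/(8 - 7) ≡ 9/1 mod 41. 1⁻¹ ≡ 1 (mod 41) since 1·1 = 1 ≡ 1, so λ ≡ 9.
  x = λ² - 7 - 8 = 81 - 15 ≡ 25; y = λ·(7 - 25) - 12 ≡ 31. → (25, 31)
double: tangent at (25, 31): λ = (3·25² + 5)/(2·31) ≡ 35/21. 21⁻¹ ≡ 2 (mod 41), so λ ≡ 35·2 ≡ 29.
  x = λ² - 25 - 25 = 841 - 50 ≡ 12; y = λ·(25 - 12) - 31 ≡ 18. → (12, 18)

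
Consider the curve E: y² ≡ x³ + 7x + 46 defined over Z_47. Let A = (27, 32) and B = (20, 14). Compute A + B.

(27, 32) + (20, 14). λ = (14 - 32)/(20 - 27) ≡ 29/40 mod 47. 40⁻¹ ≡ 20 (mod 47), so λ ≡ 16.
  x = λ² - 27 - 20 = 256 - 47 ≡ 21; y = λ·(27 - 21) - 32 ≡ 17. → (21, 17)

(21, 17)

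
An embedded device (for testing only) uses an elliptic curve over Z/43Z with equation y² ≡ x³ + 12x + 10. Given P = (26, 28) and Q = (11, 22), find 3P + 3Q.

First 3P:
Repeated addition: build up to 3P.
2P: tangent at (26, 28): λ = (3·26² + 12)/(2·28) ≡ 19/13. 13⁻¹ ≡ 10 (mod 43) since 13·10 = 130 ≡ 1, so λ ≡ 19·10 ≡ 18.
  x = λ² - 26 - 26 = 324 - 52 ≡ 14; y = λ·(26 - 14) - 28 ≡ 16. → (14, 16)
3P: (14, 16) + (26, 28). λ = (28 - 16)/(26 - 14) ≡ 12/12 mod 43. 12⁻¹ ≡ 18 (mod 43), so λ ≡ 1.
  x = λ² - 14 - 26 = 1 - 40 ≡ 4; y = λ·(14 - 4) - 16 ≡ 37. → (4, 37)
3P = (4, 37).
Next 3Q:
Repeated addition: build up to 3Q.
2Q: tangent at (11, 22): λ = (3·11² + 12)/(2·22) ≡ 31/1. 1⁻¹ ≡ 1 (mod 43), so λ ≡ 31·1 ≡ 31.
  x = λ² - 11 - 11 = 961 - 22 ≡ 36; y = λ·(11 - 36) - 22 ≡ 20. → (36, 20)
3Q: (36, 20) + (11, 22). λ = (22 - 20)/(11 - 36) ≡ 2/18 mod 43. 18⁻¹ ≡ 12 (mod 43), so λ ≡ 24.
  x = λ² - 36 - 11 = 576 - 47 ≡ 13; y = λ·(36 - 13) - 20 ≡ 16. → (13, 16)
3Q = (13, 16).
Finally 3P + 3Q:
(4, 37) + (13, 16). λ = (16 - 37)/(13 - 4) ≡ 22/9 mod 43. 9⁻¹ ≡ 24 (mod 43) since 9·24 = 216 ≡ 1, so λ ≡ 12.
  x = λ² - 4 - 13 = 144 - 17 ≡ 41; y = λ·(4 - 41) - 37 ≡ 35. → (41, 35)

(41, 35)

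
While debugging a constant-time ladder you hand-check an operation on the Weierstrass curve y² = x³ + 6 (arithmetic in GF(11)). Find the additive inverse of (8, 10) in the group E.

-(8, 10) = (8, -10 mod 11) = (8, 1).

(8, 1)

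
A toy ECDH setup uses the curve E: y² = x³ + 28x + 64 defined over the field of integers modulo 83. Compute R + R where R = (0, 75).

(29, 38)

tangent at (0, 75): λ = (3·0² + 28)/(2·75) ≡ 28/67. 67⁻¹ ≡ 57 (mod 83), so λ ≡ 28·57 ≡ 19.
  x = λ² - 0 - 0 = 361 - 0 ≡ 29; y = λ·(0 - 29) - 75 ≡ 38. → (29, 38)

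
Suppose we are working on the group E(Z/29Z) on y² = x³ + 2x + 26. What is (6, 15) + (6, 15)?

tangent at (6, 15): λ = (3·6² + 2)/(2·15) ≡ 23/1. 1⁻¹ ≡ 1 (mod 29), so λ ≡ 23·1 ≡ 23.
  x = λ² - 6 - 6 = 529 - 12 ≡ 24; y = λ·(6 - 24) - 15 ≡ 6. → (24, 6)

(24, 6)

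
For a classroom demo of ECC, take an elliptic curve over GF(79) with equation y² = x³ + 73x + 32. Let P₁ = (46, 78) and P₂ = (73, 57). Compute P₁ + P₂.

(24, 19)

(46, 78) + (73, 57). λ = (57 - 78)/(73 - 46) ≡ 58/27 mod 79. 27⁻¹ ≡ 41 (mod 79), so λ ≡ 8.
  x = λ² - 46 - 73 = 64 - 119 ≡ 24; y = λ·(46 - 24) - 78 ≡ 19. → (24, 19)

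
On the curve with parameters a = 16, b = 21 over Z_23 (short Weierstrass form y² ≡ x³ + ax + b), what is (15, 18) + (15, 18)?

tangent at (15, 18): λ = (3·15² + 16)/(2·18) ≡ 1/13. 13⁻¹ ≡ 16 (mod 23) since 13·16 = 208 ≡ 1, so λ ≡ 1·16 ≡ 16.
  x = λ² - 15 - 15 = 256 - 30 ≡ 19; y = λ·(15 - 19) - 18 ≡ 10. → (19, 10)

(19, 10)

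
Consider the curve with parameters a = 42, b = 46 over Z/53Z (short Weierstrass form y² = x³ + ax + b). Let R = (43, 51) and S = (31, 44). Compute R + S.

(4, 38)

(43, 51) + (31, 44). λ = (44 - 51)/(31 - 43) ≡ 46/41 mod 53. 41⁻¹ ≡ 22 (mod 53) since 41·22 = 902 ≡ 1, so λ ≡ 5.
  x = λ² - 43 - 31 = 25 - 74 ≡ 4; y = λ·(43 - 4) - 51 ≡ 38. → (4, 38)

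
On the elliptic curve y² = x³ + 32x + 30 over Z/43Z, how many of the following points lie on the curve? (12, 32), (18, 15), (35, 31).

1

(12, 32): 32² ≡ 35, rhs ≡ 35 → on.
(18, 15): 15² ≡ 10, rhs ≡ 31 → off.
(35, 31): 31² ≡ 15, rhs ≡ 36 → off.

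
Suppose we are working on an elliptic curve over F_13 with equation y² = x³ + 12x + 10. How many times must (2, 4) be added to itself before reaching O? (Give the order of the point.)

2P: tangent at (2, 4): λ = (3·2² + 12)/(2·4) ≡ 11/8. 8⁻¹ ≡ 5 (mod 13), so λ ≡ 11·5 ≡ 3.
  x = λ² - 2 - 2 = 9 - 4 ≡ 5; y = λ·(2 - 5) - 4 ≡ 0. → (5, 0)
3P: (5, 0) + (2, 4). λ = (4 - 0)/(2 - 5) ≡ 4/10 mod 13. 10⁻¹ ≡ 4 (mod 13) since 10·4 = 40 ≡ 1, so λ ≡ 3.
  x = λ² - 5 - 2 = 9 - 7 ≡ 2; y = λ·(5 - 2) - 0 ≡ 9. → (2, 9)
4P: (2, 9) + (2, 4): same x and y₁ ≡ -y₂, so the sum is O.
4P = O, so the order is 4.

4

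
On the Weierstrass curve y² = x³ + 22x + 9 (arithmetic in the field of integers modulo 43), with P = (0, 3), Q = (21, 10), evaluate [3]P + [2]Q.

(6, 23)

First 3P:
Repeated addition: build up to 3P.
2P: tangent at (0, 3): λ = (3·0² + 22)/(2·3) ≡ 22/6. 6⁻¹ ≡ 36 (mod 43), so λ ≡ 22·36 ≡ 18.
  x = λ² - 0 - 0 = 324 - 0 ≡ 23; y = λ·(0 - 23) - 3 ≡ 13. → (23, 13)
3P: (23, 13) + (0, 3). λ = (3 - 13)/(0 - 23) ≡ 33/20 mod 43. 20⁻¹ ≡ 28 (mod 43) since 20·28 = 560 ≡ 1, so λ ≡ 21.
  x = λ² - 23 - 0 = 441 - 23 ≡ 31; y = λ·(23 - 31) - 13 ≡ 34. → (31, 34)
3P = (31, 34).
Next 2Q:
Repeated addition: build up to 2Q.
2Q: tangent at (21, 10): λ = (3·21² + 22)/(2·10) ≡ 12/20. 20⁻¹ ≡ 28 (mod 43), so λ ≡ 12·28 ≡ 35.
  x = λ² - 21 - 21 = 1225 - 42 ≡ 22; y = λ·(21 - 22) - 10 ≡ 41. → (22, 41)
2Q = (22, 41).
Finally 3P + 2Q:
(31, 34) + (22, 41). λ = (41 - 34)/(22 - 31) ≡ 7/34 mod 43. 34⁻¹ ≡ 19 (mod 43) since 34·19 = 646 ≡ 1, so λ ≡ 4.
  x = λ² - 31 - 22 = 16 - 53 ≡ 6; y = λ·(31 - 6) - 34 ≡ 23. → (6, 23)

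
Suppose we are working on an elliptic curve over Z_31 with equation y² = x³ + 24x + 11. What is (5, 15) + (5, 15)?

tangent at (5, 15): λ = (3·5² + 24)/(2·15) ≡ 6/30. 30⁻¹ ≡ 30 (mod 31), so λ ≡ 6·30 ≡ 25.
  x = λ² - 5 - 5 = 625 - 10 ≡ 26; y = λ·(5 - 26) - 15 ≡ 18. → (26, 18)

(26, 18)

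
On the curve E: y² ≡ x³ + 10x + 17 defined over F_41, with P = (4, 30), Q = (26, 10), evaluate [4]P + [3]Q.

First 4P:
Repeated addition: build up to 4P.
2P: tangent at (4, 30): λ = (3·4² + 10)/(2·30) ≡ 17/19. 19⁻¹ ≡ 13 (mod 41) since 19·13 = 247 ≡ 1, so λ ≡ 17·13 ≡ 16.
  x = λ² - 4 - 4 = 256 - 8 ≡ 2; y = λ·(4 - 2) - 30 ≡ 2. → (2, 2)
3P: (2, 2) + (4, 30). λ = (30 - 2)/(4 - 2) ≡ 28/2 mod 41. 2⁻¹ ≡ 21 (mod 41) since 2·21 = 42 ≡ 1, so λ ≡ 14.
  x = λ² - 2 - 4 = 196 - 6 ≡ 26; y = λ·(2 - 26) - 2 ≡ 31. → (26, 31)
4P: (26, 31) + (4, 30). λ = (30 - 31)/(4 - 26) ≡ 40/19 mod 41. 19⁻¹ ≡ 13 (mod 41) since 19·13 = 247 ≡ 1, so λ ≡ 28.
  x = λ² - 26 - 4 = 784 - 30 ≡ 16; y = λ·(26 - 16) - 31 ≡ 3. → (16, 3)
4P = (16, 3).
Next 3Q:
Repeated addition: build up to 3Q.
2Q: tangent at (26, 10): λ = (3·26² + 10)/(2·10) ≡ 29/20. 20⁻¹ ≡ 39 (mod 41) since 20·39 = 780 ≡ 1, so λ ≡ 29·39 ≡ 24.
  x = λ² - 26 - 26 = 576 - 52 ≡ 32; y = λ·(26 - 32) - 10 ≡ 10. → (32, 10)
3Q: (32, 10) + (26, 10). λ = (10 - 10)/(26 - 32) ≡ 0/35 mod 41. 35⁻¹ ≡ 34 (mod 41), so λ ≡ 0.
  x = λ² - 32 - 26 = 0 - 58 ≡ 24; y = λ·(32 - 24) - 10 ≡ 31. → (24, 31)
3Q = (24, 31).
Finally 4P + 3Q:
(16, 3) + (24, 31). λ = (31 - 3)/(24 - 16) ≡ 28/8 mod 41. 8⁻¹ ≡ 36 (mod 41), so λ ≡ 24.
  x = λ² - 16 - 24 = 576 - 40 ≡ 3; y = λ·(16 - 3) - 3 ≡ 22. → (3, 22)

(3, 22)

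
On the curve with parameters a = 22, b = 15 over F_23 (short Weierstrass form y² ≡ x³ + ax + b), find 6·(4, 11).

(12, 12)

Write G = (4, 11).
Double-and-add on 6 = (110)₂. Start with G = (4, 11) for the leading 1-bit.
double: tangent at (4, 11): λ = (3·4² + 22)/(2·11) ≡ 1/22. 22⁻¹ ≡ 22 (mod 23) since 22·22 = 484 ≡ 1, so λ ≡ 1·22 ≡ 22.
  x = λ² - 4 - 4 = 484 - 8 ≡ 16; y = λ·(4 - 16) - 11 ≡ 1. → (16, 1)
add G: (16, 1) + (4, 11). λ = (11 - 1)/(4 - 16) ≡ 10/11 mod 23. 11⁻¹ ≡ 21 (mod 23), so λ ≡ 3.
  x = λ² - 16 - 4 = 9 - 20 ≡ 12; y = λ·(16 - 12) - 1 ≡ 11. → (12, 11)
double: tangent at (12, 11): λ = (3·12² + 22)/(2·11) ≡ 17/22. 22⁻¹ ≡ 22 (mod 23), so λ ≡ 17·22 ≡ 6.
  x = λ² - 12 - 12 = 36 - 24 ≡ 12; y = λ·(12 - 12) - 11 ≡ 12. → (12, 12)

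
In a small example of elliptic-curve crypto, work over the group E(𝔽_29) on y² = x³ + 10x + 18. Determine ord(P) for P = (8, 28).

2P: tangent at (8, 28): λ = (3·8² + 10)/(2·28) ≡ 28/27. 27⁻¹ ≡ 14 (mod 29), so λ ≡ 28·14 ≡ 15.
  x = λ² - 8 - 8 = 225 - 16 ≡ 6; y = λ·(8 - 6) - 28 ≡ 2. → (6, 2)
3P: (6, 2) + (8, 28). λ = (28 - 2)/(8 - 6) ≡ 26/2 mod 29. 2⁻¹ ≡ 15 (mod 29), so λ ≡ 13.
  x = λ² - 6 - 8 = 169 - 14 ≡ 10; y = λ·(6 - 10) - 2 ≡ 4. → (10, 4)
4P: (10, 4) + (8, 28). λ = (28 - 4)/(8 - 10) ≡ 24/27 mod 29. 27⁻¹ ≡ 14 (mod 29) since 27·14 = 378 ≡ 1, so λ ≡ 17.
  x = λ² - 10 - 8 = 289 - 18 ≡ 10; y = λ·(10 - 10) - 4 ≡ 25. → (10, 25)
5P: (10, 25) + (8, 28). λ = (28 - 25)/(8 - 10) ≡ 3/27 mod 29. 27⁻¹ ≡ 14 (mod 29), so λ ≡ 13.
  x = λ² - 10 - 8 = 169 - 18 ≡ 6; y = λ·(10 - 6) - 25 ≡ 27. → (6, 27)
6P: (6, 27) + (8, 28). λ = (28 - 27)/(8 - 6) ≡ 1/2 mod 29. 2⁻¹ ≡ 15 (mod 29), so λ ≡ 15.
  x = λ² - 6 - 8 = 225 - 14 ≡ 8; y = λ·(6 - 8) - 27 ≡ 1. → (8, 1)
7P: (8, 1) + (8, 28): same x and y₁ ≡ -y₂, so the sum is O.
7P = O, so the order is 7.

7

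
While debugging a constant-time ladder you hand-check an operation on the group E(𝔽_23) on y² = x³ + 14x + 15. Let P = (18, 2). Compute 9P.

(22, 0)

Repeated addition: build up to 9P.
2P: tangent at (18, 2): λ = (3·18² + 14)/(2·2) ≡ 20/4. 4⁻¹ ≡ 6 (mod 23), so λ ≡ 20·6 ≡ 5.
  x = λ² - 18 - 18 = 25 - 36 ≡ 12; y = λ·(18 - 12) - 2 ≡ 5. → (12, 5)
3P: (12, 5) + (18, 2). λ = (2 - 5)/(18 - 12) ≡ 20/6 mod 23. 6⁻¹ ≡ 4 (mod 23) since 6·4 = 24 ≡ 1, so λ ≡ 11.
  x = λ² - 12 - 18 = 121 - 30 ≡ 22; y = λ·(12 - 22) - 5 ≡ 0. → (22, 0)
4P: (22, 0) + (18, 2). λ = (2 - 0)/(18 - 22) ≡ 2/19 mod 23. 19⁻¹ ≡ 17 (mod 23), so λ ≡ 11.
  x = λ² - 22 - 18 = 121 - 40 ≡ 12; y = λ·(22 - 12) - 0 ≡ 18. → (12, 18)
5P: (12, 18) + (18, 2). λ = (2 - 18)/(18 - 12) ≡ 7/6 mod 23. 6⁻¹ ≡ 4 (mod 23), so λ ≡ 5.
  x = λ² - 12 - 18 = 25 - 30 ≡ 18; y = λ·(12 - 18) - 18 ≡ 21. → (18, 21)
6P: (18, 21) + (18, 2): same x and y₁ ≡ -y₂, so the sum is 𝒪.
7P: 𝒪 + (18, 2) = (18, 2) (identity).
8P: tangent at (18, 2): λ = (3·18² + 14)/(2·2) ≡ 20/4. 4⁻¹ ≡ 6 (mod 23) since 4·6 = 24 ≡ 1, so λ ≡ 20·6 ≡ 5.
  x = λ² - 18 - 18 = 25 - 36 ≡ 12; y = λ·(18 - 12) - 2 ≡ 5. → (12, 5)
9P: (12, 5) + (18, 2). λ = (2 - 5)/(18 - 12) ≡ 20/6 mod 23. 6⁻¹ ≡ 4 (mod 23) since 6·4 = 24 ≡ 1, so λ ≡ 11.
  x = λ² - 12 - 18 = 121 - 30 ≡ 22; y = λ·(12 - 22) - 5 ≡ 0. → (22, 0)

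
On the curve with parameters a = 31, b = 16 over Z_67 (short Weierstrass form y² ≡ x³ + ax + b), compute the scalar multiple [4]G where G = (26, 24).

Double-and-add on 4 = (100)₂. Start with G = (26, 24) for the leading 1-bit.
double: tangent at (26, 24): λ = (3·26² + 31)/(2·24) ≡ 49/48. 48⁻¹ ≡ 7 (mod 67) since 48·7 = 336 ≡ 1, so λ ≡ 49·7 ≡ 8.
  x = λ² - 26 - 26 = 64 - 52 ≡ 12; y = λ·(26 - 12) - 24 ≡ 21. → (12, 21)
double: tangent at (12, 21): λ = (3·12² + 31)/(2·21) ≡ 61/42. 42⁻¹ ≡ 8 (mod 67), so λ ≡ 61·8 ≡ 19.
  x = λ² - 12 - 12 = 361 - 24 ≡ 2; y = λ·(12 - 2) - 21 ≡ 35. → (2, 35)

(2, 35)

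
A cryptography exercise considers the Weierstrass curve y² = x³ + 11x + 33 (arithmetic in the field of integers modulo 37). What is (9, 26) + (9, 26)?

(15, 13)

tangent at (9, 26): λ = (3·9² + 11)/(2·26) ≡ 32/15. 15⁻¹ ≡ 5 (mod 37), so λ ≡ 32·5 ≡ 12.
  x = λ² - 9 - 9 = 144 - 18 ≡ 15; y = λ·(9 - 15) - 26 ≡ 13. → (15, 13)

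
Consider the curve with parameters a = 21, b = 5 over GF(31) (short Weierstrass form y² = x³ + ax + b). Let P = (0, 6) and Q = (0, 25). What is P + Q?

O

The two points share x = 0 and their y-coordinates satisfy 6 + 25 ≡ 0 (mod 31), so they are inverses. Their sum is O.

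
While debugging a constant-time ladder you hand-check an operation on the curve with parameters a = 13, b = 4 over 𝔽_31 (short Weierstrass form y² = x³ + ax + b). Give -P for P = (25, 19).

(25, 12)

-(25, 19) = (25, -19 mod 31) = (25, 12).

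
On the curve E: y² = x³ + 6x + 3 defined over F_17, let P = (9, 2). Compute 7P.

Repeated addition: build up to 7P.
2P: tangent at (9, 2): λ = (3·9² + 6)/(2·2) ≡ 11/4. 4⁻¹ ≡ 13 (mod 17) since 4·13 = 52 ≡ 1, so λ ≡ 11·13 ≡ 7.
  x = λ² - 9 - 9 = 49 - 18 ≡ 14; y = λ·(9 - 14) - 2 ≡ 14. → (14, 14)
3P: (14, 14) + (9, 2). λ = (2 - 14)/(9 - 14) ≡ 5/12 mod 17. 12⁻¹ ≡ 10 (mod 17), so λ ≡ 16.
  x = λ² - 14 - 9 = 256 - 23 ≡ 12; y = λ·(14 - 12) - 14 ≡ 1. → (12, 1)
4P: (12, 1) + (9, 2). λ = (2 - 1)/(9 - 12) ≡ 1/14 mod 17. 14⁻¹ ≡ 11 (mod 17), so λ ≡ 11.
  x = λ² - 12 - 9 = 121 - 21 ≡ 15; y = λ·(12 - 15) - 1 ≡ 0. → (15, 0)
5P: (15, 0) + (9, 2). λ = (2 - 0)/(9 - 15) ≡ 2/11 mod 17. 11⁻¹ ≡ 14 (mod 17) since 11·14 = 154 ≡ 1, so λ ≡ 11.
  x = λ² - 15 - 9 = 121 - 24 ≡ 12; y = λ·(15 - 12) - 0 ≡ 16. → (12, 16)
6P: (12, 16) + (9, 2). λ = (2 - 16)/(9 - 12) ≡ 3/14 mod 17. 14⁻¹ ≡ 11 (mod 17), so λ ≡ 16.
  x = λ² - 12 - 9 = 256 - 21 ≡ 14; y = λ·(12 - 14) - 16 ≡ 3. → (14, 3)
7P: (14, 3) + (9, 2). λ = (2 - 3)/(9 - 14) ≡ 16/12 mod 17. 12⁻¹ ≡ 10 (mod 17), so λ ≡ 7.
  x = λ² - 14 - 9 = 49 - 23 ≡ 9; y = λ·(14 - 9) - 3 ≡ 15. → (9, 15)

(9, 15)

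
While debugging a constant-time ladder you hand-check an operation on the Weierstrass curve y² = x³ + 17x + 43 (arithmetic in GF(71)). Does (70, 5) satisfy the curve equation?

y² = 5² ≡ 25; x³ + 17x + 43 = 344233 ≡ 25 (mod 71). 25 = 25.

yes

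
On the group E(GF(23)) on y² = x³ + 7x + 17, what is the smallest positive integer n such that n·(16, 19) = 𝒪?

9

2P: tangent at (16, 19): λ = (3·16² + 7)/(2·19) ≡ 16/15. 15⁻¹ ≡ 20 (mod 23) since 15·20 = 300 ≡ 1, so λ ≡ 16·20 ≡ 21.
  x = λ² - 16 - 16 = 441 - 32 ≡ 18; y = λ·(16 - 18) - 19 ≡ 8. → (18, 8)
3P: (18, 8) + (16, 19). λ = (19 - 8)/(16 - 18) ≡ 11/21 mod 23. 21⁻¹ ≡ 11 (mod 23) since 21·11 = 231 ≡ 1, so λ ≡ 6.
  x = λ² - 18 - 16 = 36 - 34 ≡ 2; y = λ·(18 - 2) - 8 ≡ 19. → (2, 19)
4P: (2, 19) + (16, 19). λ = (19 - 19)/(16 - 2) ≡ 0/14 mod 23. 14⁻¹ ≡ 5 (mod 23), so λ ≡ 0.
  x = λ² - 2 - 16 = 0 - 18 ≡ 5; y = λ·(2 - 5) - 19 ≡ 4. → (5, 4)
5P: (5, 4) + (16, 19). λ = (19 - 4)/(16 - 5) ≡ 15/11 mod 23. 11⁻¹ ≡ 21 (mod 23) since 11·21 = 231 ≡ 1, so λ ≡ 16.
  x = λ² - 5 - 16 = 256 - 21 ≡ 5; y = λ·(5 - 5) - 4 ≡ 19. → (5, 19)
6P: (5, 19) + (16, 19). λ = (19 - 19)/(16 - 5) ≡ 0/11 mod 23. 11⁻¹ ≡ 21 (mod 23), so λ ≡ 0.
  x = λ² - 5 - 16 = 0 - 21 ≡ 2; y = λ·(5 - 2) - 19 ≡ 4. → (2, 4)
7P: (2, 4) + (16, 19). λ = (19 - 4)/(16 - 2) ≡ 15/14 mod 23. 14⁻¹ ≡ 5 (mod 23), so λ ≡ 6.
  x = λ² - 2 - 16 = 36 - 18 ≡ 18; y = λ·(2 - 18) - 4 ≡ 15. → (18, 15)
8P: (18, 15) + (16, 19). λ = (19 - 15)/(16 - 18) ≡ 4/21 mod 23. 21⁻¹ ≡ 11 (mod 23) since 21·11 = 231 ≡ 1, so λ ≡ 21.
  x = λ² - 18 - 16 = 441 - 34 ≡ 16; y = λ·(18 - 16) - 15 ≡ 4. → (16, 4)
9P: (16, 4) + (16, 19): same x and y₁ ≡ -y₂, so the sum is 𝒪.
9P = 𝒪, so the order is 9.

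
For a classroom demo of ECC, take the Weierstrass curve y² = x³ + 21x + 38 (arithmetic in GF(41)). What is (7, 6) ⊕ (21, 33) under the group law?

(7, 6) + (21, 33). λ = (33 - 6)/(21 - 7) ≡ 27/14 mod 41. 14⁻¹ ≡ 3 (mod 41) since 14·3 = 42 ≡ 1, so λ ≡ 40.
  x = λ² - 7 - 21 = 1600 - 28 ≡ 14; y = λ·(7 - 14) - 6 ≡ 1. → (14, 1)

(14, 1)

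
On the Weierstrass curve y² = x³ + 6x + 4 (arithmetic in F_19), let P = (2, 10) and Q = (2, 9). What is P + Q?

O

The two points share x = 2 and their y-coordinates satisfy 10 + 9 ≡ 0 (mod 19), so they are inverses. Their sum is O.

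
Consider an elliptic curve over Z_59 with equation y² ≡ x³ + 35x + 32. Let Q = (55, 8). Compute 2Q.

(25, 37)

tangent at (55, 8): λ = (3·55² + 35)/(2·8) ≡ 24/16. 16⁻¹ ≡ 48 (mod 59), so λ ≡ 24·48 ≡ 31.
  x = λ² - 55 - 55 = 961 - 110 ≡ 25; y = λ·(55 - 25) - 8 ≡ 37. → (25, 37)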